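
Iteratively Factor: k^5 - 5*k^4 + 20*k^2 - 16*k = (k)*(k^4 - 5*k^3 + 20*k - 16) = k*(k - 1)*(k^3 - 4*k^2 - 4*k + 16) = k*(k - 4)*(k - 1)*(k^2 - 4) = k*(k - 4)*(k - 1)*(k + 2)*(k - 2)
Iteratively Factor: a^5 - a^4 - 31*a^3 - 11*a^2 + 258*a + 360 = (a + 2)*(a^4 - 3*a^3 - 25*a^2 + 39*a + 180) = (a - 4)*(a + 2)*(a^3 + a^2 - 21*a - 45) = (a - 4)*(a + 2)*(a + 3)*(a^2 - 2*a - 15) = (a - 5)*(a - 4)*(a + 2)*(a + 3)*(a + 3)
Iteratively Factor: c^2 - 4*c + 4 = (c - 2)*(c - 2)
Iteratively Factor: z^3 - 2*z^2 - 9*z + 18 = (z + 3)*(z^2 - 5*z + 6) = (z - 3)*(z + 3)*(z - 2)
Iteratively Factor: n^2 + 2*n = (n + 2)*(n)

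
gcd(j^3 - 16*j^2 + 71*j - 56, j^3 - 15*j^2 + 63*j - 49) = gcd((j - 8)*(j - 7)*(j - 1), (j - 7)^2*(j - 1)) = j^2 - 8*j + 7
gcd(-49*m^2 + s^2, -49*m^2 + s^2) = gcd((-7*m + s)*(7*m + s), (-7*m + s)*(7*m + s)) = -49*m^2 + s^2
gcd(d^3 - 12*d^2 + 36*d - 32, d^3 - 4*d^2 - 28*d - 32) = d - 8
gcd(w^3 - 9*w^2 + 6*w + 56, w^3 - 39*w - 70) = w^2 - 5*w - 14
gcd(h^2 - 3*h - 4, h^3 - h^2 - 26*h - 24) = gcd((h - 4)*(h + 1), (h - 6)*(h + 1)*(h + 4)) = h + 1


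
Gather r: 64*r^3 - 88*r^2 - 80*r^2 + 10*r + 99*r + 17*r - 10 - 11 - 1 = 64*r^3 - 168*r^2 + 126*r - 22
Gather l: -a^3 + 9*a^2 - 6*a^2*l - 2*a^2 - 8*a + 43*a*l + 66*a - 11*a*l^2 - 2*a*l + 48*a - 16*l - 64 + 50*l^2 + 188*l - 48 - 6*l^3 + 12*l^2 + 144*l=-a^3 + 7*a^2 + 106*a - 6*l^3 + l^2*(62 - 11*a) + l*(-6*a^2 + 41*a + 316) - 112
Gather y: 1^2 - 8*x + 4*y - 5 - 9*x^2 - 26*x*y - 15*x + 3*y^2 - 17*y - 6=-9*x^2 - 23*x + 3*y^2 + y*(-26*x - 13) - 10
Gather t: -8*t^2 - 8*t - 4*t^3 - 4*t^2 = -4*t^3 - 12*t^2 - 8*t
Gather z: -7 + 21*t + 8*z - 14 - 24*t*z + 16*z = 21*t + z*(24 - 24*t) - 21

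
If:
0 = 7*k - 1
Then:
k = 1/7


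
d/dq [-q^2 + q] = 1 - 2*q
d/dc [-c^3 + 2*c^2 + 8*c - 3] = -3*c^2 + 4*c + 8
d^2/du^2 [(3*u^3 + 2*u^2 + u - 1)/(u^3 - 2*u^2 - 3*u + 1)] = 4*(4*u^6 + 15*u^5 - 6*u^4 + 15*u^3 - 12*u^2 - 3)/(u^9 - 6*u^8 + 3*u^7 + 31*u^6 - 21*u^5 - 60*u^4 + 12*u^3 + 21*u^2 - 9*u + 1)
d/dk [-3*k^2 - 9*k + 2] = -6*k - 9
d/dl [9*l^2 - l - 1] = 18*l - 1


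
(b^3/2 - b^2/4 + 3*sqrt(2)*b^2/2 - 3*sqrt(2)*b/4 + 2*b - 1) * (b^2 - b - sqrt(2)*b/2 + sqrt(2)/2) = b^5/2 - 3*b^4/4 + 5*sqrt(2)*b^4/4 - 15*sqrt(2)*b^3/8 + 3*b^3/4 - 3*b^2/4 - 3*sqrt(2)*b^2/8 + b/4 + 3*sqrt(2)*b/2 - sqrt(2)/2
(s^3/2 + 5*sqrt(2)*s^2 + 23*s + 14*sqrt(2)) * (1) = s^3/2 + 5*sqrt(2)*s^2 + 23*s + 14*sqrt(2)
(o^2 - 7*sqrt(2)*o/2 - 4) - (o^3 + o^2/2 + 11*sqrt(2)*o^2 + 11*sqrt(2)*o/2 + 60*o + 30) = -o^3 - 11*sqrt(2)*o^2 + o^2/2 - 60*o - 9*sqrt(2)*o - 34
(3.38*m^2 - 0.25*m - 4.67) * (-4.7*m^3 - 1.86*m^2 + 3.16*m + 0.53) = -15.886*m^5 - 5.1118*m^4 + 33.0948*m^3 + 9.6876*m^2 - 14.8897*m - 2.4751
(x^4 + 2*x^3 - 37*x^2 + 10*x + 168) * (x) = x^5 + 2*x^4 - 37*x^3 + 10*x^2 + 168*x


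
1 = 1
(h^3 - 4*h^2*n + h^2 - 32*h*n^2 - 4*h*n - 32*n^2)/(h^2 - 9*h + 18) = (h^3 - 4*h^2*n + h^2 - 32*h*n^2 - 4*h*n - 32*n^2)/(h^2 - 9*h + 18)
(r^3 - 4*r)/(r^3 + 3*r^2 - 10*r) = (r + 2)/(r + 5)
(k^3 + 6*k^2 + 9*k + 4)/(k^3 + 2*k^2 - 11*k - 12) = (k + 1)/(k - 3)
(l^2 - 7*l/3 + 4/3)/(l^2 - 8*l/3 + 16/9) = 3*(l - 1)/(3*l - 4)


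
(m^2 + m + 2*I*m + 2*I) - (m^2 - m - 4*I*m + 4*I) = 2*m + 6*I*m - 2*I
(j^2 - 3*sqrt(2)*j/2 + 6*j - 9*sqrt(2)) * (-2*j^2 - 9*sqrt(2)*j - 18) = -2*j^4 - 12*j^3 - 6*sqrt(2)*j^3 - 36*sqrt(2)*j^2 + 9*j^2 + 27*sqrt(2)*j + 54*j + 162*sqrt(2)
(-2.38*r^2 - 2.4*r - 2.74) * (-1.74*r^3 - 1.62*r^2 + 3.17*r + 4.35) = 4.1412*r^5 + 8.0316*r^4 + 1.111*r^3 - 13.5222*r^2 - 19.1258*r - 11.919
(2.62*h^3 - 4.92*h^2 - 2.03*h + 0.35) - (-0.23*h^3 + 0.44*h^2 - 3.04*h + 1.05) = 2.85*h^3 - 5.36*h^2 + 1.01*h - 0.7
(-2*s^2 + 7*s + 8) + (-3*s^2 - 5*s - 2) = -5*s^2 + 2*s + 6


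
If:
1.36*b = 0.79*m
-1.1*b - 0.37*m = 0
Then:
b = 0.00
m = 0.00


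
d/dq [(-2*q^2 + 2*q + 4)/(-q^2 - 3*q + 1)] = 2*(4*q^2 + 2*q + 7)/(q^4 + 6*q^3 + 7*q^2 - 6*q + 1)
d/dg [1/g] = -1/g^2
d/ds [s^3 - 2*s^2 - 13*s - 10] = 3*s^2 - 4*s - 13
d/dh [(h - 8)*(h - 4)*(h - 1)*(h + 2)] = 4*h^3 - 33*h^2 + 36*h + 56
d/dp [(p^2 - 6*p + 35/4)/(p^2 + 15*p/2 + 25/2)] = 3*(36*p^2 + 20*p - 375)/(2*(4*p^4 + 60*p^3 + 325*p^2 + 750*p + 625))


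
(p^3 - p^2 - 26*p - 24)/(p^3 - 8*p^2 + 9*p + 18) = (p + 4)/(p - 3)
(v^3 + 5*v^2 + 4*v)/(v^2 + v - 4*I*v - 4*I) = v*(v + 4)/(v - 4*I)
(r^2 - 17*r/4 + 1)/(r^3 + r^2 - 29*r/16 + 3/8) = 4*(r - 4)/(4*r^2 + 5*r - 6)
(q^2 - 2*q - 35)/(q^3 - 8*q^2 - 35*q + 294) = (q + 5)/(q^2 - q - 42)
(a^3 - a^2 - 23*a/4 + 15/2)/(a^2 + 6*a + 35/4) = (2*a^2 - 7*a + 6)/(2*a + 7)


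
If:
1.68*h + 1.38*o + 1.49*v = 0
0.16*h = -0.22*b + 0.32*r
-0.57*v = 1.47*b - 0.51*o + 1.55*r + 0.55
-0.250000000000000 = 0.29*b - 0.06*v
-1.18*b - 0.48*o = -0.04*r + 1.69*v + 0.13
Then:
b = -0.71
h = 0.30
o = -1.16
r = -0.34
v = 0.74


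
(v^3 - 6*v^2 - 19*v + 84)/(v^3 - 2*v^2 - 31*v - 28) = (v - 3)/(v + 1)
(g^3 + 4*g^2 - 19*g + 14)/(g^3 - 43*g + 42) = (g - 2)/(g - 6)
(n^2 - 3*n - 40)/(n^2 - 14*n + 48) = (n + 5)/(n - 6)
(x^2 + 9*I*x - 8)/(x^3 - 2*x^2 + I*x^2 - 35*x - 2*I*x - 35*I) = (x + 8*I)/(x^2 - 2*x - 35)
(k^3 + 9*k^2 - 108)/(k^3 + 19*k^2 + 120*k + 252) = (k - 3)/(k + 7)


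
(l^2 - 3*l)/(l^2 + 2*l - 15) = l/(l + 5)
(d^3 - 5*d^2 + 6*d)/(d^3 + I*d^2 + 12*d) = (d^2 - 5*d + 6)/(d^2 + I*d + 12)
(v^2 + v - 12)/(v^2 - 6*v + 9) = (v + 4)/(v - 3)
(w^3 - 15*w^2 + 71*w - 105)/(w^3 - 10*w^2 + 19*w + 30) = (w^2 - 10*w + 21)/(w^2 - 5*w - 6)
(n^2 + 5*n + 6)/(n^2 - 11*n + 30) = (n^2 + 5*n + 6)/(n^2 - 11*n + 30)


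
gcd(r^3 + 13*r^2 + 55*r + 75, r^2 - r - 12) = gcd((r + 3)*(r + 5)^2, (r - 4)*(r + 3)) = r + 3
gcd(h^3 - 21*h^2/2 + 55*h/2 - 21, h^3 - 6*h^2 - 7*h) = h - 7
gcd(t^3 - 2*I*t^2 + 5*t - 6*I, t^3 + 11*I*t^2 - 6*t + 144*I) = t - 3*I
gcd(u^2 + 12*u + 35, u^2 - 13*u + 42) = 1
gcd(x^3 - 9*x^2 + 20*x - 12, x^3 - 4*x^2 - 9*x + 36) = 1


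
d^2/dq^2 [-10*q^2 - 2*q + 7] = -20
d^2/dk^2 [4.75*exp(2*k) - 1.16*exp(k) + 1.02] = (19.0*exp(k) - 1.16)*exp(k)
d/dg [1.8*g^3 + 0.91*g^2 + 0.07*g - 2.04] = 5.4*g^2 + 1.82*g + 0.07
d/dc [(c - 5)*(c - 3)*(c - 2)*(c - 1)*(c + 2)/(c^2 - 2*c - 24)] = (3*c^6 - 26*c^5 - 47*c^4 + 788*c^3 - 1318*c^2 - 1128*c + 2328)/(c^4 - 4*c^3 - 44*c^2 + 96*c + 576)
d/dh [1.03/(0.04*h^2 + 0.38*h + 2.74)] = (-0.0824*h - 0.3914)/(0.04*h^2 + 0.38*h + 2.74)^2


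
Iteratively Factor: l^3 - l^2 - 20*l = (l + 4)*(l^2 - 5*l) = l*(l + 4)*(l - 5)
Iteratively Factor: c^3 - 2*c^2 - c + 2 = (c - 2)*(c^2 - 1) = (c - 2)*(c - 1)*(c + 1)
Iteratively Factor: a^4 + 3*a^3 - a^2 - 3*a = (a - 1)*(a^3 + 4*a^2 + 3*a) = (a - 1)*(a + 1)*(a^2 + 3*a) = a*(a - 1)*(a + 1)*(a + 3)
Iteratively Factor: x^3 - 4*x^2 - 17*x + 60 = (x - 3)*(x^2 - x - 20) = (x - 5)*(x - 3)*(x + 4)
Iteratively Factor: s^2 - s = (s)*(s - 1)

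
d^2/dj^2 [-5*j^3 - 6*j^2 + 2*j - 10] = -30*j - 12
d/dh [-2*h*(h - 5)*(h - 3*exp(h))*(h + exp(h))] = 4*h^3*exp(h) - 8*h^3 + 12*h^2*exp(2*h) - 8*h^2*exp(h) + 30*h^2 - 48*h*exp(2*h) - 40*h*exp(h) - 30*exp(2*h)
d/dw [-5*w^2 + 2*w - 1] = 2 - 10*w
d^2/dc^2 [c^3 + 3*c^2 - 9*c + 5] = 6*c + 6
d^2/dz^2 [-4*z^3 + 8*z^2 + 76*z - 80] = 16 - 24*z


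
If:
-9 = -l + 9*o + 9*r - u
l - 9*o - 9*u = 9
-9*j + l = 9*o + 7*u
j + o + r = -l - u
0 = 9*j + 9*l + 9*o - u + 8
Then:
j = 49/45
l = -12/25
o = -109/75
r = 4/9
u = 2/5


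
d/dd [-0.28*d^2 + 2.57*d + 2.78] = 2.57 - 0.56*d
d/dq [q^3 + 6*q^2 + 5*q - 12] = 3*q^2 + 12*q + 5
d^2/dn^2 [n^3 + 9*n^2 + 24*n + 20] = 6*n + 18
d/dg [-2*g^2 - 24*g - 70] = -4*g - 24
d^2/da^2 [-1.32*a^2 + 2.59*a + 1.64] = -2.64000000000000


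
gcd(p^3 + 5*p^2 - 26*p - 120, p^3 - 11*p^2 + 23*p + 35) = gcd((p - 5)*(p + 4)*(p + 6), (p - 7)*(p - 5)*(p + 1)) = p - 5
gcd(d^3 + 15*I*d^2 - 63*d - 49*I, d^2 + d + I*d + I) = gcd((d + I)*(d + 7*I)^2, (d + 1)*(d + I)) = d + I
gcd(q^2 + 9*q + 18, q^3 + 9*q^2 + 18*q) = q^2 + 9*q + 18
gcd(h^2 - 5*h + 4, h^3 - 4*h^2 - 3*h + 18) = 1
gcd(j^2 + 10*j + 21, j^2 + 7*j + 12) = j + 3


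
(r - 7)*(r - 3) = r^2 - 10*r + 21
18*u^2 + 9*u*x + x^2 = (3*u + x)*(6*u + x)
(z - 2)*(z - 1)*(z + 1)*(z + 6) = z^4 + 4*z^3 - 13*z^2 - 4*z + 12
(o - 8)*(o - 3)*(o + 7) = o^3 - 4*o^2 - 53*o + 168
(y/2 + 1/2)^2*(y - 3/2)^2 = y^4/4 - y^3/4 - 11*y^2/16 + 3*y/8 + 9/16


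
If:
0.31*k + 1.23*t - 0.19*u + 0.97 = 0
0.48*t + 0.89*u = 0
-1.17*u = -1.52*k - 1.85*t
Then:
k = 1.92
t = -1.17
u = 0.63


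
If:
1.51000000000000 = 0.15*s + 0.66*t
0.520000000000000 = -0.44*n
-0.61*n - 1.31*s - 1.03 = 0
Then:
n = -1.18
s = -0.24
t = 2.34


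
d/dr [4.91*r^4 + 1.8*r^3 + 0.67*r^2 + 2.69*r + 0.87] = 19.64*r^3 + 5.4*r^2 + 1.34*r + 2.69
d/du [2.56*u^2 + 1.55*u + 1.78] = 5.12*u + 1.55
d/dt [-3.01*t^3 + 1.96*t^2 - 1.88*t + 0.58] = -9.03*t^2 + 3.92*t - 1.88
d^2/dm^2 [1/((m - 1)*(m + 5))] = 2*((m - 1)^2 + (m - 1)*(m + 5) + (m + 5)^2)/((m - 1)^3*(m + 5)^3)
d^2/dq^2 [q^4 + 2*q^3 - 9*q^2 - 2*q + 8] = 12*q^2 + 12*q - 18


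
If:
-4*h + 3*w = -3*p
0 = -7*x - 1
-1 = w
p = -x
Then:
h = -9/14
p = 1/7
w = -1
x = -1/7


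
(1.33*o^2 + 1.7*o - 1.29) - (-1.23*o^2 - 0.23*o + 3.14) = 2.56*o^2 + 1.93*o - 4.43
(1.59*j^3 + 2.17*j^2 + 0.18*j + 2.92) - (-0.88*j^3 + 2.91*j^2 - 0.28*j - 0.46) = 2.47*j^3 - 0.74*j^2 + 0.46*j + 3.38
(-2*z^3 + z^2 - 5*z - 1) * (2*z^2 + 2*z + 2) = -4*z^5 - 2*z^4 - 12*z^3 - 10*z^2 - 12*z - 2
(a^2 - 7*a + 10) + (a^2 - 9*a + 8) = 2*a^2 - 16*a + 18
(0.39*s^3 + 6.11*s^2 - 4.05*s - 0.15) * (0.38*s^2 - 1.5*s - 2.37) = 0.1482*s^5 + 1.7368*s^4 - 11.6283*s^3 - 8.4627*s^2 + 9.8235*s + 0.3555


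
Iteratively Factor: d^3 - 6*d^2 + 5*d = (d - 1)*(d^2 - 5*d) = (d - 5)*(d - 1)*(d)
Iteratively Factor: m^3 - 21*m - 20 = (m + 4)*(m^2 - 4*m - 5) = (m + 1)*(m + 4)*(m - 5)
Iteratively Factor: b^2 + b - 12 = (b - 3)*(b + 4)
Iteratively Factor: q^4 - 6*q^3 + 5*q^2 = (q)*(q^3 - 6*q^2 + 5*q) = q*(q - 5)*(q^2 - q) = q*(q - 5)*(q - 1)*(q)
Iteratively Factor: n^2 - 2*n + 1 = (n - 1)*(n - 1)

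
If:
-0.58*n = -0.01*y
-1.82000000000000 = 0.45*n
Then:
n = -4.04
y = -234.58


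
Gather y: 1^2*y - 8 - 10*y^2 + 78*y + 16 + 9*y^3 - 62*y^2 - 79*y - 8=9*y^3 - 72*y^2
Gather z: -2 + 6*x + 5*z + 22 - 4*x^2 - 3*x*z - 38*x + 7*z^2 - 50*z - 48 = -4*x^2 - 32*x + 7*z^2 + z*(-3*x - 45) - 28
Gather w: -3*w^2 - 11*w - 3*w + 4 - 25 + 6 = -3*w^2 - 14*w - 15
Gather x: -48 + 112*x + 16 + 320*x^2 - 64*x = 320*x^2 + 48*x - 32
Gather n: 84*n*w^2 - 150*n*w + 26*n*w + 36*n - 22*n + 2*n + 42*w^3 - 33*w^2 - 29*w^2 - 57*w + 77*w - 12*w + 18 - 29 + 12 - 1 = n*(84*w^2 - 124*w + 16) + 42*w^3 - 62*w^2 + 8*w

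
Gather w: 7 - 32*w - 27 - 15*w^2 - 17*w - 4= -15*w^2 - 49*w - 24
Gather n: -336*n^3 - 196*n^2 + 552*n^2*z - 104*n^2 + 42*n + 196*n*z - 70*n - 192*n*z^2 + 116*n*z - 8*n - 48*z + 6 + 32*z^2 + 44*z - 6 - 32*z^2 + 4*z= -336*n^3 + n^2*(552*z - 300) + n*(-192*z^2 + 312*z - 36)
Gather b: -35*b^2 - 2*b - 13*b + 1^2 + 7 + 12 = -35*b^2 - 15*b + 20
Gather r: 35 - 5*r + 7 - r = 42 - 6*r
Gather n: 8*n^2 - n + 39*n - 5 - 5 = 8*n^2 + 38*n - 10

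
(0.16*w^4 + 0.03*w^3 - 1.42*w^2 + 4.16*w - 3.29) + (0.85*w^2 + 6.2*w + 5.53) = 0.16*w^4 + 0.03*w^3 - 0.57*w^2 + 10.36*w + 2.24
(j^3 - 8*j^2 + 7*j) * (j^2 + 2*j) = j^5 - 6*j^4 - 9*j^3 + 14*j^2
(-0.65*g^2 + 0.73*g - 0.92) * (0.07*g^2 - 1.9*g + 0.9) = -0.0455*g^4 + 1.2861*g^3 - 2.0364*g^2 + 2.405*g - 0.828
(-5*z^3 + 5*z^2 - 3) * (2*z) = -10*z^4 + 10*z^3 - 6*z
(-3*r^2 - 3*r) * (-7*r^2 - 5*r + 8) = 21*r^4 + 36*r^3 - 9*r^2 - 24*r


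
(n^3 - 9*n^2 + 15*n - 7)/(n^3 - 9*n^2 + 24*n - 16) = (n^2 - 8*n + 7)/(n^2 - 8*n + 16)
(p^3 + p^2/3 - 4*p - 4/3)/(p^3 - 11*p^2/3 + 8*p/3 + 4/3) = (p + 2)/(p - 2)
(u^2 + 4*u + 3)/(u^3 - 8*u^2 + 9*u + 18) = (u + 3)/(u^2 - 9*u + 18)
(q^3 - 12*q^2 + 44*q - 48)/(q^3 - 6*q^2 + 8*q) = (q - 6)/q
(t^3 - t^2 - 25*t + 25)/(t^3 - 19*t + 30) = (t^2 - 6*t + 5)/(t^2 - 5*t + 6)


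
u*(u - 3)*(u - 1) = u^3 - 4*u^2 + 3*u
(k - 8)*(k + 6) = k^2 - 2*k - 48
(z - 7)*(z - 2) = z^2 - 9*z + 14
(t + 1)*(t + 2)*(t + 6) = t^3 + 9*t^2 + 20*t + 12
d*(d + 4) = d^2 + 4*d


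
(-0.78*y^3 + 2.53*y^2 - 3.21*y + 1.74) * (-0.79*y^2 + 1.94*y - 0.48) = 0.6162*y^5 - 3.5119*y^4 + 7.8185*y^3 - 8.8164*y^2 + 4.9164*y - 0.8352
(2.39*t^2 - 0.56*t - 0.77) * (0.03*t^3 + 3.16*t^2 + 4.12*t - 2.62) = 0.0717*t^5 + 7.5356*t^4 + 8.0541*t^3 - 11.0022*t^2 - 1.7052*t + 2.0174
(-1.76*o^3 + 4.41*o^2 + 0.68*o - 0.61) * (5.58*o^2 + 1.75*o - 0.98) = -9.8208*o^5 + 21.5278*o^4 + 13.2367*o^3 - 6.5356*o^2 - 1.7339*o + 0.5978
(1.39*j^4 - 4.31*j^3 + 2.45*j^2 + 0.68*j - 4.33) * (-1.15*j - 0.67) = -1.5985*j^5 + 4.0252*j^4 + 0.0701999999999998*j^3 - 2.4235*j^2 + 4.5239*j + 2.9011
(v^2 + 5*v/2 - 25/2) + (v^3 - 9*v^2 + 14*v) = v^3 - 8*v^2 + 33*v/2 - 25/2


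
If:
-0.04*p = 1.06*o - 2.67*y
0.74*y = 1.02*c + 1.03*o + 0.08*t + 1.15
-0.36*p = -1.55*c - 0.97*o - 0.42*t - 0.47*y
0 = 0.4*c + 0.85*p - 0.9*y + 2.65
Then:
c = -1.89165669405214*y - 1.46382219313854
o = 2.44532019189253*y + 0.0916524360818905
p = 1.94901491484807*y - 2.4287895561701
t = 1.8851253785485*y + 3.10870784796208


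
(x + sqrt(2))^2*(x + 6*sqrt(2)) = x^3 + 8*sqrt(2)*x^2 + 26*x + 12*sqrt(2)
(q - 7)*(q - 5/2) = q^2 - 19*q/2 + 35/2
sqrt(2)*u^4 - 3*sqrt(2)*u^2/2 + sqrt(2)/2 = (u - 1)*(u - sqrt(2)/2)*(u + sqrt(2)/2)*(sqrt(2)*u + sqrt(2))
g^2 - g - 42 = (g - 7)*(g + 6)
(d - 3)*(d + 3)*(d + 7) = d^3 + 7*d^2 - 9*d - 63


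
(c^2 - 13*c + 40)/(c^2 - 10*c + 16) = (c - 5)/(c - 2)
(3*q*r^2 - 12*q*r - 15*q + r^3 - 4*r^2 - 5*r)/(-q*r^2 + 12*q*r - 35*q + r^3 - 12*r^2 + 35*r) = (-3*q*r - 3*q - r^2 - r)/(q*r - 7*q - r^2 + 7*r)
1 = 1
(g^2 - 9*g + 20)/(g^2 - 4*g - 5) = (g - 4)/(g + 1)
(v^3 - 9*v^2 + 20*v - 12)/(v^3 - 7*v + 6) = (v - 6)/(v + 3)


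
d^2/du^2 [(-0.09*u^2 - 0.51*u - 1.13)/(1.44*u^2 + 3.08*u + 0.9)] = (-2.22044604925031e-16*u^4 - 1.316736*u^3 - 13.359168*u^2 - 26.104896*u - 15.828664)/(2.985984*u^6 + 19.160064*u^5 + 46.579968*u^4 + 53.168192*u^3 + 29.11248*u^2 + 7.4844*u + 0.729)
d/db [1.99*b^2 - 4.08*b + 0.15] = 3.98*b - 4.08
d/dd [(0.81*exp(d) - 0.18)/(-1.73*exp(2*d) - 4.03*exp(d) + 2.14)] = (1.4013*exp(2*d) - 0.6228*exp(d) + 1.008)*exp(d)/(2.9929*exp(4*d) + 13.9438*exp(3*d) + 8.8365*exp(2*d) - 17.2484*exp(d) + 4.5796)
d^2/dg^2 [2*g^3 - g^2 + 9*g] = 12*g - 2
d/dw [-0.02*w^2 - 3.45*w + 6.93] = -0.04*w - 3.45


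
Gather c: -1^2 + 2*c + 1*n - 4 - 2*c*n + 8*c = c*(10 - 2*n) + n - 5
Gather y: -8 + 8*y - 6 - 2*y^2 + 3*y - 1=-2*y^2 + 11*y - 15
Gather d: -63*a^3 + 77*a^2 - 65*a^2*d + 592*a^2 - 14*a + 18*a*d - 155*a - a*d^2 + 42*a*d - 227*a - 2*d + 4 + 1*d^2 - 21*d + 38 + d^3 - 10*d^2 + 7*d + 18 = -63*a^3 + 669*a^2 - 396*a + d^3 + d^2*(-a - 9) + d*(-65*a^2 + 60*a - 16) + 60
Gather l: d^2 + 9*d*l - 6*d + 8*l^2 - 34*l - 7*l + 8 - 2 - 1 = d^2 - 6*d + 8*l^2 + l*(9*d - 41) + 5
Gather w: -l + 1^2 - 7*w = -l - 7*w + 1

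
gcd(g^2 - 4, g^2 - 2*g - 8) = g + 2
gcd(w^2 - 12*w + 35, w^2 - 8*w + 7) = w - 7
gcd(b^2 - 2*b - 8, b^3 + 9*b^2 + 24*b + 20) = b + 2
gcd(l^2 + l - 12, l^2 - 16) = l + 4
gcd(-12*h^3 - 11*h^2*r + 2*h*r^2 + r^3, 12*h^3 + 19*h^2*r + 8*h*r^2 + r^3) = 4*h^2 + 5*h*r + r^2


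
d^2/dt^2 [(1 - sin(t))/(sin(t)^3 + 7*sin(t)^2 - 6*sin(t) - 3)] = (4*sin(t)^7 + 12*sin(t)^6 - 10*sin(t)^5 - 133*sin(t)^4 + 227*sin(t)^3 + 84*sin(t)^2 - 333*sin(t) + 150)/(sin(t)^3 + 7*sin(t)^2 - 6*sin(t) - 3)^3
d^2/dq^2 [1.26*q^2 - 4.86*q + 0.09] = 2.52000000000000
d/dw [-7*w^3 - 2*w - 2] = -21*w^2 - 2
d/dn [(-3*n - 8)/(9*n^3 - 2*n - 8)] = (-27*n^3 + 6*n + (3*n + 8)*(27*n^2 - 2) + 24)/(-9*n^3 + 2*n + 8)^2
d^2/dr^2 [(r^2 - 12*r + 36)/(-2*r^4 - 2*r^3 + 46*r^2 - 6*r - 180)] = 3*(-r^6 + 17*r^5 + 15*r^4 - 501*r^3 - 678*r^2 + 1268*r - 3192)/(r^10 + 9*r^9 - 21*r^8 - 335*r^7 - 15*r^6 + 4647*r^5 + 3313*r^4 - 27957*r^3 - 29430*r^2 + 62100*r + 81000)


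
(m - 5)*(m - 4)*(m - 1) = m^3 - 10*m^2 + 29*m - 20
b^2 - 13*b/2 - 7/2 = (b - 7)*(b + 1/2)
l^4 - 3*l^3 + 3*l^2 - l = l*(l - 1)^3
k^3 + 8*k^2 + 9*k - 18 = (k - 1)*(k + 3)*(k + 6)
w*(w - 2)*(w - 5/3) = w^3 - 11*w^2/3 + 10*w/3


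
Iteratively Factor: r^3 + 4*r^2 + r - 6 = (r - 1)*(r^2 + 5*r + 6) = (r - 1)*(r + 3)*(r + 2)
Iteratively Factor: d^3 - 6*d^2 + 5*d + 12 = (d - 4)*(d^2 - 2*d - 3) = (d - 4)*(d - 3)*(d + 1)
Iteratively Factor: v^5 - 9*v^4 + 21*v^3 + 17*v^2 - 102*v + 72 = (v - 1)*(v^4 - 8*v^3 + 13*v^2 + 30*v - 72) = (v - 3)*(v - 1)*(v^3 - 5*v^2 - 2*v + 24) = (v - 3)^2*(v - 1)*(v^2 - 2*v - 8) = (v - 3)^2*(v - 1)*(v + 2)*(v - 4)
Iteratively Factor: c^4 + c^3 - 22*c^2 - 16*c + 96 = (c - 2)*(c^3 + 3*c^2 - 16*c - 48) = (c - 4)*(c - 2)*(c^2 + 7*c + 12) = (c - 4)*(c - 2)*(c + 3)*(c + 4)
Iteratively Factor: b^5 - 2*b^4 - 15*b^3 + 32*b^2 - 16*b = (b - 1)*(b^4 - b^3 - 16*b^2 + 16*b) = (b - 1)*(b + 4)*(b^3 - 5*b^2 + 4*b) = (b - 4)*(b - 1)*(b + 4)*(b^2 - b) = b*(b - 4)*(b - 1)*(b + 4)*(b - 1)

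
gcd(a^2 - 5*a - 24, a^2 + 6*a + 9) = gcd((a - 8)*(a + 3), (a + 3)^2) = a + 3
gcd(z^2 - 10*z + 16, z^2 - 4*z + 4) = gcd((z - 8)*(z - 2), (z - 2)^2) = z - 2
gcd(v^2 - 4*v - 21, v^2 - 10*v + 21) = v - 7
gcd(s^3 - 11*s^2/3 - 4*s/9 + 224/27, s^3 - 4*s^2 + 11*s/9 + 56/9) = s^2 - 5*s + 56/9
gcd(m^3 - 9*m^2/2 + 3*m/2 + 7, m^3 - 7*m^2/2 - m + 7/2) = m^2 - 5*m/2 - 7/2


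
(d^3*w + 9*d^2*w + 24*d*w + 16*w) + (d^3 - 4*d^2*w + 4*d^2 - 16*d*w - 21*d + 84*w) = d^3*w + d^3 + 5*d^2*w + 4*d^2 + 8*d*w - 21*d + 100*w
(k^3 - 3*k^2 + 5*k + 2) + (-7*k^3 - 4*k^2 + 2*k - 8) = -6*k^3 - 7*k^2 + 7*k - 6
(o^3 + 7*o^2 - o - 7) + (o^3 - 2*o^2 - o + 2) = 2*o^3 + 5*o^2 - 2*o - 5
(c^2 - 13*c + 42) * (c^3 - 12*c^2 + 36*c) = c^5 - 25*c^4 + 234*c^3 - 972*c^2 + 1512*c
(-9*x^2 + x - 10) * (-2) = 18*x^2 - 2*x + 20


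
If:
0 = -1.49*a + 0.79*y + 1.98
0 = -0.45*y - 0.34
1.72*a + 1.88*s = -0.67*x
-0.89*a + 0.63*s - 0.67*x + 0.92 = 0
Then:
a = 0.93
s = -0.67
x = -0.49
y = -0.76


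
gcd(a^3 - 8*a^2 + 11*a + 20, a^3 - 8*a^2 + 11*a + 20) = a^3 - 8*a^2 + 11*a + 20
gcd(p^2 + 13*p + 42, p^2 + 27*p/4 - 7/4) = p + 7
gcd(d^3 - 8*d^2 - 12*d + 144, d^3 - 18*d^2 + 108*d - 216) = d^2 - 12*d + 36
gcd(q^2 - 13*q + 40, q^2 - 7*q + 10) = q - 5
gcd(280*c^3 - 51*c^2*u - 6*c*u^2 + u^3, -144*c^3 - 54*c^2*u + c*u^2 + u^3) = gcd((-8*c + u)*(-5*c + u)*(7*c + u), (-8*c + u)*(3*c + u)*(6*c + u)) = -8*c + u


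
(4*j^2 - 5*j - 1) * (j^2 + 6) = 4*j^4 - 5*j^3 + 23*j^2 - 30*j - 6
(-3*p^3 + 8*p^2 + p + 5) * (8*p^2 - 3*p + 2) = -24*p^5 + 73*p^4 - 22*p^3 + 53*p^2 - 13*p + 10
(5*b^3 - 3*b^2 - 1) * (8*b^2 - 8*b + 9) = 40*b^5 - 64*b^4 + 69*b^3 - 35*b^2 + 8*b - 9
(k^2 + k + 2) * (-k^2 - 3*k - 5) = -k^4 - 4*k^3 - 10*k^2 - 11*k - 10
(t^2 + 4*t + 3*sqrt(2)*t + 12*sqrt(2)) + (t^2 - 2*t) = 2*t^2 + 2*t + 3*sqrt(2)*t + 12*sqrt(2)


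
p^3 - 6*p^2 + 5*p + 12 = (p - 4)*(p - 3)*(p + 1)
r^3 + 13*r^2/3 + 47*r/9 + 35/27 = (r + 1/3)*(r + 5/3)*(r + 7/3)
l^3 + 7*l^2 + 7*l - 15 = (l - 1)*(l + 3)*(l + 5)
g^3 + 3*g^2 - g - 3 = (g - 1)*(g + 1)*(g + 3)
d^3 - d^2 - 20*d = d*(d - 5)*(d + 4)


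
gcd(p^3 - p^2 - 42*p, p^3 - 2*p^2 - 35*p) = p^2 - 7*p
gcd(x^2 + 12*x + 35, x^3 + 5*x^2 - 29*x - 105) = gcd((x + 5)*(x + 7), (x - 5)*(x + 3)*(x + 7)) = x + 7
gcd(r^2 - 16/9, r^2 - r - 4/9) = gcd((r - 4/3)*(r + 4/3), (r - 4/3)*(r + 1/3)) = r - 4/3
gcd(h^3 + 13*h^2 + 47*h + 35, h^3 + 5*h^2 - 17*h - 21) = h^2 + 8*h + 7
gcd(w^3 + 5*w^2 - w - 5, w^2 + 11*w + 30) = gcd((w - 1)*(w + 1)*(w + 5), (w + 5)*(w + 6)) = w + 5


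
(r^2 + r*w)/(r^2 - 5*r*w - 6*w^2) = r/(r - 6*w)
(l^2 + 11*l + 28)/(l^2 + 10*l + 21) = (l + 4)/(l + 3)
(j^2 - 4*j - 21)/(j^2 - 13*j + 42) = (j + 3)/(j - 6)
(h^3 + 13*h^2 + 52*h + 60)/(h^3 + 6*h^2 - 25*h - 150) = (h + 2)/(h - 5)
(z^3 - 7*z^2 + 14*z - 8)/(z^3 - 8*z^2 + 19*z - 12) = (z - 2)/(z - 3)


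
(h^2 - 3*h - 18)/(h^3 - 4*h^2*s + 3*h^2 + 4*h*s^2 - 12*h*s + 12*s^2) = (h - 6)/(h^2 - 4*h*s + 4*s^2)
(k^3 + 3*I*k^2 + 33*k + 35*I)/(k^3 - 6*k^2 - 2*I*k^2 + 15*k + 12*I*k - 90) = (k^2 + 8*I*k - 7)/(k^2 + 3*k*(-2 + I) - 18*I)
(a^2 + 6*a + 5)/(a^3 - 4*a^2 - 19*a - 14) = (a + 5)/(a^2 - 5*a - 14)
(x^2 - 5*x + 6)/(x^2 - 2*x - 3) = (x - 2)/(x + 1)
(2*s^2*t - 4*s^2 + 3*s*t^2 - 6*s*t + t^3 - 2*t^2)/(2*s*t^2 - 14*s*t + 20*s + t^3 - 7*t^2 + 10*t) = (s + t)/(t - 5)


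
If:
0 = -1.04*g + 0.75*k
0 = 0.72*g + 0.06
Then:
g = -0.08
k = -0.12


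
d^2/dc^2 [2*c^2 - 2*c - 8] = 4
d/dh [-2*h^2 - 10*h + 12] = -4*h - 10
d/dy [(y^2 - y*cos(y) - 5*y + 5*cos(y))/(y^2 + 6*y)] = (y^3*sin(y) + sqrt(2)*y^2*sin(y + pi/4) + 11*y^2 - 30*y*sin(y) - 10*y*cos(y) - 30*cos(y))/(y^2*(y + 6)^2)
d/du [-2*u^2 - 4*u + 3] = -4*u - 4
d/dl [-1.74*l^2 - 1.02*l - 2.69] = -3.48*l - 1.02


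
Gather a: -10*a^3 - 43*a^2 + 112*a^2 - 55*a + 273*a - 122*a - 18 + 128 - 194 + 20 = -10*a^3 + 69*a^2 + 96*a - 64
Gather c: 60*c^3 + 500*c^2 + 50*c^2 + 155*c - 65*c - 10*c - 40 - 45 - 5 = 60*c^3 + 550*c^2 + 80*c - 90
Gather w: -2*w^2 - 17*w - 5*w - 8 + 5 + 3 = -2*w^2 - 22*w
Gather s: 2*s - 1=2*s - 1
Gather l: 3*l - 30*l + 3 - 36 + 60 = 27 - 27*l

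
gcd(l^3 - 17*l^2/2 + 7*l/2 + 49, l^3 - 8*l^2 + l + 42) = l^2 - 5*l - 14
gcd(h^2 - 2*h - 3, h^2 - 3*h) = h - 3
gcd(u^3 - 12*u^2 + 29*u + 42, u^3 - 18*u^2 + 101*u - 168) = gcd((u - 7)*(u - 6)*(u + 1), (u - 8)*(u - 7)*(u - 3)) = u - 7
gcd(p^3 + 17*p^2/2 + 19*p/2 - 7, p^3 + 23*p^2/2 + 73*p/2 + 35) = p^2 + 9*p + 14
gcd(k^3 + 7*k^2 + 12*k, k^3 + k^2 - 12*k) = k^2 + 4*k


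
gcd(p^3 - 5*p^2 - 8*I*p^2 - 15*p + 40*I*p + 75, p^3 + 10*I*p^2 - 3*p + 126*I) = p - 3*I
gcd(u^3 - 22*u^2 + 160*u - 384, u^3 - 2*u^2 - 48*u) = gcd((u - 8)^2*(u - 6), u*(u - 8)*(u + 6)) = u - 8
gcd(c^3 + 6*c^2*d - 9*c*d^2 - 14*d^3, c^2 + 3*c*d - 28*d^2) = c + 7*d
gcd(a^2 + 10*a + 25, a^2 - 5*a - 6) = 1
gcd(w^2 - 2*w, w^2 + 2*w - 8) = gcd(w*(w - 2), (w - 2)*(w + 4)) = w - 2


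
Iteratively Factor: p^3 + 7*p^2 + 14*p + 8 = (p + 2)*(p^2 + 5*p + 4) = (p + 1)*(p + 2)*(p + 4)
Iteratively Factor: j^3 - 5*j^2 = (j)*(j^2 - 5*j) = j*(j - 5)*(j)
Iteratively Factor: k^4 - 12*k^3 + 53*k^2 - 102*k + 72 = (k - 3)*(k^3 - 9*k^2 + 26*k - 24) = (k - 4)*(k - 3)*(k^2 - 5*k + 6) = (k - 4)*(k - 3)^2*(k - 2)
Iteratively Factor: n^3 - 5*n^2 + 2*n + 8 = (n - 4)*(n^2 - n - 2) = (n - 4)*(n - 2)*(n + 1)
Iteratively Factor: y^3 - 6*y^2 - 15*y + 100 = (y - 5)*(y^2 - y - 20) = (y - 5)^2*(y + 4)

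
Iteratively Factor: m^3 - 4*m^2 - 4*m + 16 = (m - 4)*(m^2 - 4) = (m - 4)*(m + 2)*(m - 2)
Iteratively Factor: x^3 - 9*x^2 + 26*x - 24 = (x - 4)*(x^2 - 5*x + 6) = (x - 4)*(x - 3)*(x - 2)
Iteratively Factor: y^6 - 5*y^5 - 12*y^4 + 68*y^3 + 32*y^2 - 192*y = (y - 2)*(y^5 - 3*y^4 - 18*y^3 + 32*y^2 + 96*y) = (y - 4)*(y - 2)*(y^4 + y^3 - 14*y^2 - 24*y) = (y - 4)*(y - 2)*(y + 2)*(y^3 - y^2 - 12*y) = y*(y - 4)*(y - 2)*(y + 2)*(y^2 - y - 12) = y*(y - 4)*(y - 2)*(y + 2)*(y + 3)*(y - 4)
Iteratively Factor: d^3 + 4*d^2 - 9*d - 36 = (d - 3)*(d^2 + 7*d + 12) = (d - 3)*(d + 4)*(d + 3)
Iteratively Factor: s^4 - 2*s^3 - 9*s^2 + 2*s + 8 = (s + 1)*(s^3 - 3*s^2 - 6*s + 8) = (s - 4)*(s + 1)*(s^2 + s - 2) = (s - 4)*(s + 1)*(s + 2)*(s - 1)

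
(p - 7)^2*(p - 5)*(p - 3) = p^4 - 22*p^3 + 176*p^2 - 602*p + 735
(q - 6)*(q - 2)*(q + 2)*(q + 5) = q^4 - q^3 - 34*q^2 + 4*q + 120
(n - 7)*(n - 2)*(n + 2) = n^3 - 7*n^2 - 4*n + 28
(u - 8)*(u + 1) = u^2 - 7*u - 8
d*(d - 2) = d^2 - 2*d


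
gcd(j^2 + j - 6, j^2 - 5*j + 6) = j - 2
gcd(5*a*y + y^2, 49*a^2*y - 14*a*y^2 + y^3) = y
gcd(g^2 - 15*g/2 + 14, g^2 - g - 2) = 1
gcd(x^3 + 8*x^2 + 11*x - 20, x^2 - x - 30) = x + 5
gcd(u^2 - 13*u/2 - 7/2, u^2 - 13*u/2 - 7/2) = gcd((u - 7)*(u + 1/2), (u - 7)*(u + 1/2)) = u^2 - 13*u/2 - 7/2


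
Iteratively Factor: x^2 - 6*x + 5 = (x - 1)*(x - 5)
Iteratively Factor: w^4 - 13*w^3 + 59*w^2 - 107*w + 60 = (w - 3)*(w^3 - 10*w^2 + 29*w - 20) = (w - 5)*(w - 3)*(w^2 - 5*w + 4) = (w - 5)*(w - 3)*(w - 1)*(w - 4)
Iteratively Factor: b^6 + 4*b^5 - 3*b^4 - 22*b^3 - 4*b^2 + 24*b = (b + 2)*(b^5 + 2*b^4 - 7*b^3 - 8*b^2 + 12*b) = (b + 2)*(b + 3)*(b^4 - b^3 - 4*b^2 + 4*b) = b*(b + 2)*(b + 3)*(b^3 - b^2 - 4*b + 4) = b*(b + 2)^2*(b + 3)*(b^2 - 3*b + 2) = b*(b - 2)*(b + 2)^2*(b + 3)*(b - 1)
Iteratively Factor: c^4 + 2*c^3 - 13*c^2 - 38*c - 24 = (c + 2)*(c^3 - 13*c - 12) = (c + 1)*(c + 2)*(c^2 - c - 12) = (c - 4)*(c + 1)*(c + 2)*(c + 3)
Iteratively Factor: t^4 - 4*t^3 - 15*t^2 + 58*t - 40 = (t - 1)*(t^3 - 3*t^2 - 18*t + 40) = (t - 5)*(t - 1)*(t^2 + 2*t - 8) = (t - 5)*(t - 1)*(t + 4)*(t - 2)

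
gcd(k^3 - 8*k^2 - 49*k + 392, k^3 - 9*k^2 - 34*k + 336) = k^2 - 15*k + 56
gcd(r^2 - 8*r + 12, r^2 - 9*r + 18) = r - 6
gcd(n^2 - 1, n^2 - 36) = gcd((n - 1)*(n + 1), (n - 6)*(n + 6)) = 1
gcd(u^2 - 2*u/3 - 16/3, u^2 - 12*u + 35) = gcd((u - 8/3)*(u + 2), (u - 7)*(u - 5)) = 1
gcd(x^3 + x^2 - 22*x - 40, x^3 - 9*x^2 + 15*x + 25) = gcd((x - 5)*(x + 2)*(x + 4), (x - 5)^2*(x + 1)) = x - 5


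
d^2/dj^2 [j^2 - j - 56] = 2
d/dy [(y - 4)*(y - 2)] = 2*y - 6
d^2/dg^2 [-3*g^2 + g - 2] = -6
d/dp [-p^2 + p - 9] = 1 - 2*p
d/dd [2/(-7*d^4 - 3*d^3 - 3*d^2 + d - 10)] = 2*(28*d^3 + 9*d^2 + 6*d - 1)/(7*d^4 + 3*d^3 + 3*d^2 - d + 10)^2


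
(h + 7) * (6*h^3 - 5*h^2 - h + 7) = 6*h^4 + 37*h^3 - 36*h^2 + 49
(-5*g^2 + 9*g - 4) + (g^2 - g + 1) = -4*g^2 + 8*g - 3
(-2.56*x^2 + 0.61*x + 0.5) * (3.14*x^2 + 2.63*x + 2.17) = -8.0384*x^4 - 4.8174*x^3 - 2.3809*x^2 + 2.6387*x + 1.085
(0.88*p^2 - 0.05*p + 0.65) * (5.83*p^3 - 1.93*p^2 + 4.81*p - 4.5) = 5.1304*p^5 - 1.9899*p^4 + 8.1188*p^3 - 5.455*p^2 + 3.3515*p - 2.925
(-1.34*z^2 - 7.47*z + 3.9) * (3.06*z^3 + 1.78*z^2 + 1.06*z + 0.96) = -4.1004*z^5 - 25.2434*z^4 - 2.783*z^3 - 2.2626*z^2 - 3.0372*z + 3.744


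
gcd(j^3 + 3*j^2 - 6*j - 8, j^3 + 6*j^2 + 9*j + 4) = j^2 + 5*j + 4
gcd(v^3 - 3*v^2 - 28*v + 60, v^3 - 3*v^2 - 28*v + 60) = v^3 - 3*v^2 - 28*v + 60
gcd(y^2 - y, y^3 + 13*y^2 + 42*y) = y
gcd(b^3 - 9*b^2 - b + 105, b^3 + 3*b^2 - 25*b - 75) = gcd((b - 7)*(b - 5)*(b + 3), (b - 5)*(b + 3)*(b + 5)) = b^2 - 2*b - 15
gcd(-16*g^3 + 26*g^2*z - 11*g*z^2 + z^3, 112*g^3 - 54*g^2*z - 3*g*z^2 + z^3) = 16*g^2 - 10*g*z + z^2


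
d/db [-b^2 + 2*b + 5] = 2 - 2*b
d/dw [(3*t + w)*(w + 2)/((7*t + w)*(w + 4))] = (-(3*t + w)*(7*t + w)*(w + 2) - (3*t + w)*(w + 2)*(w + 4) + (7*t + w)*(w + 4)*(3*t + 2*w + 2))/((7*t + w)^2*(w + 4)^2)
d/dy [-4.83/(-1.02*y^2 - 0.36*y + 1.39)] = (-9.8532*y - 1.7388)/(1.02*y^2 + 0.36*y - 1.39)^2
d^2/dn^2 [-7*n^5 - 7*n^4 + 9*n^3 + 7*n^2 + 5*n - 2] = -140*n^3 - 84*n^2 + 54*n + 14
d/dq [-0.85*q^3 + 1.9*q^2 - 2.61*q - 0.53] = -2.55*q^2 + 3.8*q - 2.61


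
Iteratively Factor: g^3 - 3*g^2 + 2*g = (g - 1)*(g^2 - 2*g) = g*(g - 1)*(g - 2)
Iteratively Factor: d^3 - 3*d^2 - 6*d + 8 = (d + 2)*(d^2 - 5*d + 4) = (d - 1)*(d + 2)*(d - 4)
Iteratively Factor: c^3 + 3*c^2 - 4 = (c + 2)*(c^2 + c - 2) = (c - 1)*(c + 2)*(c + 2)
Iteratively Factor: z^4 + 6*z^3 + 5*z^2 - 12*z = (z + 4)*(z^3 + 2*z^2 - 3*z) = (z + 3)*(z + 4)*(z^2 - z) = z*(z + 3)*(z + 4)*(z - 1)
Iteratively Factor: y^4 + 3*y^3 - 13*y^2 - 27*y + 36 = (y + 3)*(y^3 - 13*y + 12) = (y + 3)*(y + 4)*(y^2 - 4*y + 3) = (y - 3)*(y + 3)*(y + 4)*(y - 1)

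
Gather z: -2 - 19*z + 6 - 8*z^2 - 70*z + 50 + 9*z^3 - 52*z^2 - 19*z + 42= 9*z^3 - 60*z^2 - 108*z + 96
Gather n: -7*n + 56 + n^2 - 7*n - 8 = n^2 - 14*n + 48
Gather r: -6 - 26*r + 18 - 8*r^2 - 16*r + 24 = -8*r^2 - 42*r + 36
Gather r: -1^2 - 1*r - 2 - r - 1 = -2*r - 4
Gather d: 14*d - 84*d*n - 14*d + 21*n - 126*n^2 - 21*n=-84*d*n - 126*n^2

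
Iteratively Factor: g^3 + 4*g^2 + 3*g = (g + 3)*(g^2 + g) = g*(g + 3)*(g + 1)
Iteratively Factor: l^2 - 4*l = (l - 4)*(l)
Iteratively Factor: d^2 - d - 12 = (d + 3)*(d - 4)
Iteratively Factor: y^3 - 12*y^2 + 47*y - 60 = (y - 5)*(y^2 - 7*y + 12) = (y - 5)*(y - 3)*(y - 4)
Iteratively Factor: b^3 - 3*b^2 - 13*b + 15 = (b - 1)*(b^2 - 2*b - 15) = (b - 1)*(b + 3)*(b - 5)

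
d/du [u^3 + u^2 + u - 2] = 3*u^2 + 2*u + 1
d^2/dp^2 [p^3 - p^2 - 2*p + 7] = 6*p - 2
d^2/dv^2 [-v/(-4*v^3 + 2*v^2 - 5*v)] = 16*(6*v^2 - 3*v - 2)/(64*v^6 - 96*v^5 + 288*v^4 - 248*v^3 + 360*v^2 - 150*v + 125)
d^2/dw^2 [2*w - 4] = 0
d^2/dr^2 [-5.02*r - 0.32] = 0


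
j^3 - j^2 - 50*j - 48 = (j - 8)*(j + 1)*(j + 6)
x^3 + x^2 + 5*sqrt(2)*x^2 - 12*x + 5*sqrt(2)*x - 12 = (x + 1)*(x - sqrt(2))*(x + 6*sqrt(2))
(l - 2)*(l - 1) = l^2 - 3*l + 2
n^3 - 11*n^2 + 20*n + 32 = (n - 8)*(n - 4)*(n + 1)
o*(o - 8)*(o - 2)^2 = o^4 - 12*o^3 + 36*o^2 - 32*o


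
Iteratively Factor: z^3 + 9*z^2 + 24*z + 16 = (z + 1)*(z^2 + 8*z + 16) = (z + 1)*(z + 4)*(z + 4)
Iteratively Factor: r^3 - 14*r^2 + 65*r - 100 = (r - 5)*(r^2 - 9*r + 20) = (r - 5)*(r - 4)*(r - 5)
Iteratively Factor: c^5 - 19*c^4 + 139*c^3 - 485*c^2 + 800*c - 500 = (c - 5)*(c^4 - 14*c^3 + 69*c^2 - 140*c + 100) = (c - 5)^2*(c^3 - 9*c^2 + 24*c - 20) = (c - 5)^2*(c - 2)*(c^2 - 7*c + 10) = (c - 5)^2*(c - 2)^2*(c - 5)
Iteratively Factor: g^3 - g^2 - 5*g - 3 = (g + 1)*(g^2 - 2*g - 3) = (g + 1)^2*(g - 3)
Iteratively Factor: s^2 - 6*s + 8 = (s - 4)*(s - 2)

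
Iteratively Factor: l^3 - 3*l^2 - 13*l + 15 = (l - 1)*(l^2 - 2*l - 15) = (l - 5)*(l - 1)*(l + 3)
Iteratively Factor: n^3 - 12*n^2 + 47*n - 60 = (n - 3)*(n^2 - 9*n + 20) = (n - 4)*(n - 3)*(n - 5)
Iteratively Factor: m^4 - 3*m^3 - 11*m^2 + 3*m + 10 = (m + 2)*(m^3 - 5*m^2 - m + 5) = (m - 5)*(m + 2)*(m^2 - 1) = (m - 5)*(m + 1)*(m + 2)*(m - 1)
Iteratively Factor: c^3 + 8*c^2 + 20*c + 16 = (c + 2)*(c^2 + 6*c + 8) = (c + 2)^2*(c + 4)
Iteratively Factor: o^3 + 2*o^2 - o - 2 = (o - 1)*(o^2 + 3*o + 2) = (o - 1)*(o + 1)*(o + 2)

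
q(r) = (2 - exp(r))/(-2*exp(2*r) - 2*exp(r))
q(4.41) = 0.01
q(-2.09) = -6.75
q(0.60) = -0.02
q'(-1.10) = 2.72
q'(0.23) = 0.42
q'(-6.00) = 403.43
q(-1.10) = -1.88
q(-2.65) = -12.75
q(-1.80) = -4.76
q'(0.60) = 0.21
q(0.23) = -0.13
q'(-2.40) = 10.91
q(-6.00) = -401.93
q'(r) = (2 - exp(r))*(4*exp(2*r) + 2*exp(r))/(-2*exp(2*r) - 2*exp(r))^2 - exp(r)/(-2*exp(2*r) - 2*exp(r)) = (-exp(2*r) + 4*exp(r) + 2)*exp(-r)/(2*(exp(2*r) + 2*exp(r) + 1))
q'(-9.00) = 8103.08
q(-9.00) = -8101.58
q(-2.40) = -9.65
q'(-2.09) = 7.94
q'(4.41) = -0.01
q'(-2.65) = 14.06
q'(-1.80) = 5.87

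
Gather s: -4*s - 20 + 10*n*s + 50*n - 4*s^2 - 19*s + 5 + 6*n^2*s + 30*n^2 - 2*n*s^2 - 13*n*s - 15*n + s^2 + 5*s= 30*n^2 + 35*n + s^2*(-2*n - 3) + s*(6*n^2 - 3*n - 18) - 15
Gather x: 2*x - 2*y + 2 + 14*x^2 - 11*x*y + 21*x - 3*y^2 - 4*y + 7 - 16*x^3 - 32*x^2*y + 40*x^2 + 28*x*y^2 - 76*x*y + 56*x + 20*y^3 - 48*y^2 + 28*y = -16*x^3 + x^2*(54 - 32*y) + x*(28*y^2 - 87*y + 79) + 20*y^3 - 51*y^2 + 22*y + 9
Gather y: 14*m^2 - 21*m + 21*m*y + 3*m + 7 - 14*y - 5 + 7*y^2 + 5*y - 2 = 14*m^2 - 18*m + 7*y^2 + y*(21*m - 9)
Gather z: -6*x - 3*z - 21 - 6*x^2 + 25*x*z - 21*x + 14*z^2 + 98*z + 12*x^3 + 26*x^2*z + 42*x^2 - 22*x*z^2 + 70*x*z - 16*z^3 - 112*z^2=12*x^3 + 36*x^2 - 27*x - 16*z^3 + z^2*(-22*x - 98) + z*(26*x^2 + 95*x + 95) - 21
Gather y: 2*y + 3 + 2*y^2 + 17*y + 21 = 2*y^2 + 19*y + 24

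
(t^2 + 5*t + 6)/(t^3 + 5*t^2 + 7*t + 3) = (t + 2)/(t^2 + 2*t + 1)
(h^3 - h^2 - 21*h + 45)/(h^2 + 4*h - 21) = (h^2 + 2*h - 15)/(h + 7)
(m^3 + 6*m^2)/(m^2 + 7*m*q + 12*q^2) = m^2*(m + 6)/(m^2 + 7*m*q + 12*q^2)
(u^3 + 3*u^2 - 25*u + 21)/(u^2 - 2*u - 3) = (u^2 + 6*u - 7)/(u + 1)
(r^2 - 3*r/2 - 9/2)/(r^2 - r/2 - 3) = (r - 3)/(r - 2)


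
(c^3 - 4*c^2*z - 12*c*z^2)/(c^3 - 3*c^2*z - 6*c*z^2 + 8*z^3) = c*(c - 6*z)/(c^2 - 5*c*z + 4*z^2)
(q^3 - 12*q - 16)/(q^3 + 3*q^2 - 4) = (q - 4)/(q - 1)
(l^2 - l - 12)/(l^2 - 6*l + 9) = (l^2 - l - 12)/(l^2 - 6*l + 9)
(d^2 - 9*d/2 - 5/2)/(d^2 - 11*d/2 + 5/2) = (2*d + 1)/(2*d - 1)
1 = 1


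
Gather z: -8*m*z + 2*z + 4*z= z*(6 - 8*m)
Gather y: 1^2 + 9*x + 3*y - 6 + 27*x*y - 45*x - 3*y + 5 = 27*x*y - 36*x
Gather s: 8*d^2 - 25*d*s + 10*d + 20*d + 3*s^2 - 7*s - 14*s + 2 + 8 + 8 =8*d^2 + 30*d + 3*s^2 + s*(-25*d - 21) + 18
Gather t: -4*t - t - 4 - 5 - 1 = -5*t - 10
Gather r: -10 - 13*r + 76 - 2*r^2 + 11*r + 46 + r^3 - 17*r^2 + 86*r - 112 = r^3 - 19*r^2 + 84*r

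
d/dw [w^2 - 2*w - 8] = 2*w - 2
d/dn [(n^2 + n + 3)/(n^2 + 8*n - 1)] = (7*n^2 - 8*n - 25)/(n^4 + 16*n^3 + 62*n^2 - 16*n + 1)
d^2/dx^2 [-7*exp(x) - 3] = -7*exp(x)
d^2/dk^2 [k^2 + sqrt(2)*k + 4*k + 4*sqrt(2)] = 2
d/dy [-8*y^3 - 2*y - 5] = -24*y^2 - 2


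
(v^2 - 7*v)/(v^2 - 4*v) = (v - 7)/(v - 4)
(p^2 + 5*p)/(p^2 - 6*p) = (p + 5)/(p - 6)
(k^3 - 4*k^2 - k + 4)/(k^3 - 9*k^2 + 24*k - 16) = (k + 1)/(k - 4)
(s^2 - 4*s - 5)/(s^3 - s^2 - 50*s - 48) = (s - 5)/(s^2 - 2*s - 48)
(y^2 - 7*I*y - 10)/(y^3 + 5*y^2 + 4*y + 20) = (y - 5*I)/(y^2 + y*(5 + 2*I) + 10*I)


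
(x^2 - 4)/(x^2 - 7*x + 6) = (x^2 - 4)/(x^2 - 7*x + 6)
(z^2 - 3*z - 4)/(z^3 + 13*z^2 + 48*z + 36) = (z - 4)/(z^2 + 12*z + 36)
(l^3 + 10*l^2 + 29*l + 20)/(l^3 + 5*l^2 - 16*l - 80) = (l + 1)/(l - 4)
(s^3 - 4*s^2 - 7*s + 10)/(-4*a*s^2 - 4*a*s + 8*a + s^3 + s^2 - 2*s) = (s - 5)/(-4*a + s)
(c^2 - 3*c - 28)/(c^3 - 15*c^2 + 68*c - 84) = (c + 4)/(c^2 - 8*c + 12)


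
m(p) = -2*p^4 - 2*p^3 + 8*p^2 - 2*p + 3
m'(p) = -8*p^3 - 6*p^2 + 16*p - 2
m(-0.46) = 5.72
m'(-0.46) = -9.85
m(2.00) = -17.00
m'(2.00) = -58.00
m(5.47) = -1886.43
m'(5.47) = -1403.34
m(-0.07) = 3.18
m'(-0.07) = -3.15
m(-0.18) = 3.63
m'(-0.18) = -5.03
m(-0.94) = 12.05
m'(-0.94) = -15.70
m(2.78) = -103.16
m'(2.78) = -175.77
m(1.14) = 4.78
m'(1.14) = -3.41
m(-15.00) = -92667.00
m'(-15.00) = 25408.00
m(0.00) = 3.00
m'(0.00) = -2.00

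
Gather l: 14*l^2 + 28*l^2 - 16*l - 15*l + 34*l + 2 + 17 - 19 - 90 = 42*l^2 + 3*l - 90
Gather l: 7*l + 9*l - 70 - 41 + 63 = 16*l - 48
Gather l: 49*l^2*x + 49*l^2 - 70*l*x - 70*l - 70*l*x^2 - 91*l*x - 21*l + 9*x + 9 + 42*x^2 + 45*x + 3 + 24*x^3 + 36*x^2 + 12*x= l^2*(49*x + 49) + l*(-70*x^2 - 161*x - 91) + 24*x^3 + 78*x^2 + 66*x + 12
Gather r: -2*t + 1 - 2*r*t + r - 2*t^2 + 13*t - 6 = r*(1 - 2*t) - 2*t^2 + 11*t - 5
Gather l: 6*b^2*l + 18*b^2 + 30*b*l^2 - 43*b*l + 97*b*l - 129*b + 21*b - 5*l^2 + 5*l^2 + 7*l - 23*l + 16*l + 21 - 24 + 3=18*b^2 + 30*b*l^2 - 108*b + l*(6*b^2 + 54*b)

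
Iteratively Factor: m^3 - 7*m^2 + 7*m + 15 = (m + 1)*(m^2 - 8*m + 15) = (m - 5)*(m + 1)*(m - 3)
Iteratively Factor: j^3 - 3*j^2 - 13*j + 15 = (j + 3)*(j^2 - 6*j + 5) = (j - 1)*(j + 3)*(j - 5)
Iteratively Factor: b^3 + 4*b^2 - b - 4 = (b - 1)*(b^2 + 5*b + 4) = (b - 1)*(b + 1)*(b + 4)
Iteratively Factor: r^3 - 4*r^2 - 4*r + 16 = (r - 4)*(r^2 - 4) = (r - 4)*(r - 2)*(r + 2)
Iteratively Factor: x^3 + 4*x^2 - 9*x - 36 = (x + 4)*(x^2 - 9) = (x + 3)*(x + 4)*(x - 3)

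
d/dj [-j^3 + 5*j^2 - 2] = j*(10 - 3*j)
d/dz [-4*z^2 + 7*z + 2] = 7 - 8*z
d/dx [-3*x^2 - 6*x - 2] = -6*x - 6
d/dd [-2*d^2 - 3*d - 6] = -4*d - 3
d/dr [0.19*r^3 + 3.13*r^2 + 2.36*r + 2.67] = 0.57*r^2 + 6.26*r + 2.36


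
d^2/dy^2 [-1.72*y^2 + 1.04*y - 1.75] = -3.44000000000000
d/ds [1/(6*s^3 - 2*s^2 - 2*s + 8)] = (-9*s^2 + 2*s + 1)/(2*(3*s^3 - s^2 - s + 4)^2)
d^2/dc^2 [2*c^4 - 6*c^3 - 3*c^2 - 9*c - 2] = 24*c^2 - 36*c - 6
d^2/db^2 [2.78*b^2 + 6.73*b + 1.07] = 5.56000000000000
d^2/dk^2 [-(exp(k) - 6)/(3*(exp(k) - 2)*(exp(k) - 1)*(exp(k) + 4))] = (-4*exp(6*k) + 51*exp(5*k) + 25*exp(4*k) - 2*exp(3*k) - 564*exp(2*k) + 328*exp(k) + 416)*exp(k)/(3*(exp(9*k) + 3*exp(8*k) - 27*exp(7*k) - 35*exp(6*k) + 318*exp(5*k) - 156*exp(4*k) - 1288*exp(3*k) + 2592*exp(2*k) - 1920*exp(k) + 512))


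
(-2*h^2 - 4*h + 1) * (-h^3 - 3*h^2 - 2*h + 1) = 2*h^5 + 10*h^4 + 15*h^3 + 3*h^2 - 6*h + 1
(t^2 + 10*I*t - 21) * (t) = t^3 + 10*I*t^2 - 21*t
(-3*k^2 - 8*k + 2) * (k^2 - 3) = -3*k^4 - 8*k^3 + 11*k^2 + 24*k - 6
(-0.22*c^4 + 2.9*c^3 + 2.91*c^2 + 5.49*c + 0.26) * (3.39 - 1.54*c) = 0.3388*c^5 - 5.2118*c^4 + 5.3496*c^3 + 1.4103*c^2 + 18.2107*c + 0.8814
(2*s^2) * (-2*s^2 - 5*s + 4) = -4*s^4 - 10*s^3 + 8*s^2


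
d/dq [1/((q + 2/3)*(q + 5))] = 3*(-6*q - 17)/(9*q^4 + 102*q^3 + 349*q^2 + 340*q + 100)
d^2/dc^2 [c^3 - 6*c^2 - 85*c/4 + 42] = 6*c - 12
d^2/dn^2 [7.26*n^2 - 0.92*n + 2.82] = 14.5200000000000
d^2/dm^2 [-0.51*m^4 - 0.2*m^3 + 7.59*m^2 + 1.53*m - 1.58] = -6.12*m^2 - 1.2*m + 15.18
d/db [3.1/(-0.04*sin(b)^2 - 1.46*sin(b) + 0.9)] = (0.248*sin(b) + 4.526)*cos(b)/(0.04*sin(b)^2 + 1.46*sin(b) - 0.9)^2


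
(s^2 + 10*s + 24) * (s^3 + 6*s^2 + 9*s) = s^5 + 16*s^4 + 93*s^3 + 234*s^2 + 216*s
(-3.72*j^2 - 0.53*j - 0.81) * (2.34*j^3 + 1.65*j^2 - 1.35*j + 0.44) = -8.7048*j^5 - 7.3782*j^4 + 2.2521*j^3 - 2.2578*j^2 + 0.8603*j - 0.3564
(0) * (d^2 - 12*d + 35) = 0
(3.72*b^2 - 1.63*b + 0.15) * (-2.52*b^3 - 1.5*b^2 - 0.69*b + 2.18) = -9.3744*b^5 - 1.4724*b^4 - 0.4998*b^3 + 9.0093*b^2 - 3.6569*b + 0.327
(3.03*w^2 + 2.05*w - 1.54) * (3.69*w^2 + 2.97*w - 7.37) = 11.1807*w^4 + 16.5636*w^3 - 21.9252*w^2 - 19.6823*w + 11.3498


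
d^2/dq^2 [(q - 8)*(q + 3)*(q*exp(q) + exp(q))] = (q^3 + 2*q^2 - 39*q - 90)*exp(q)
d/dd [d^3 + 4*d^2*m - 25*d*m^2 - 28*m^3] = 3*d^2 + 8*d*m - 25*m^2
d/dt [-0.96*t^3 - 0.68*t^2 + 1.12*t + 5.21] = -2.88*t^2 - 1.36*t + 1.12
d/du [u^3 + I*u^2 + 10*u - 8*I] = 3*u^2 + 2*I*u + 10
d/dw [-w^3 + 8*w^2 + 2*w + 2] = -3*w^2 + 16*w + 2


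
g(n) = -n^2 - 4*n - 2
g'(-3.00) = 2.00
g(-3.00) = 1.00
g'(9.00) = -22.00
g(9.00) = -119.00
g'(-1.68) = -0.64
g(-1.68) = 1.90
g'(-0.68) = -2.64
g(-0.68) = 0.26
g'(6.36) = -16.72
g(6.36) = -67.89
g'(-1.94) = -0.12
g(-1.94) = 2.00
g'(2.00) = -8.00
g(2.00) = -14.00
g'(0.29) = -4.58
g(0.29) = -3.24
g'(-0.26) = -3.48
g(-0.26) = -1.03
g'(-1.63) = -0.74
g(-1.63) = 1.86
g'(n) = -2*n - 4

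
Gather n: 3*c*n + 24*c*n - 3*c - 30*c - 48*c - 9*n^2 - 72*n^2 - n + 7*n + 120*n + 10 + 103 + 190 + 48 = -81*c - 81*n^2 + n*(27*c + 126) + 351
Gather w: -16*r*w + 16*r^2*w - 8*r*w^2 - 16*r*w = -8*r*w^2 + w*(16*r^2 - 32*r)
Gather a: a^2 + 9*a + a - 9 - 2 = a^2 + 10*a - 11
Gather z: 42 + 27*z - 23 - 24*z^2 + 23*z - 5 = -24*z^2 + 50*z + 14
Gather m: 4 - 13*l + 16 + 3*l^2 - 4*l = 3*l^2 - 17*l + 20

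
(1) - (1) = 0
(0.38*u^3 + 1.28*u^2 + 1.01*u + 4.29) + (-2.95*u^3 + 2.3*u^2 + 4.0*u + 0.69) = -2.57*u^3 + 3.58*u^2 + 5.01*u + 4.98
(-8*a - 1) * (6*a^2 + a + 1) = -48*a^3 - 14*a^2 - 9*a - 1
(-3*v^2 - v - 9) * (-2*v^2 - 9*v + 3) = 6*v^4 + 29*v^3 + 18*v^2 + 78*v - 27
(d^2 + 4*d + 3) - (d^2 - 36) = 4*d + 39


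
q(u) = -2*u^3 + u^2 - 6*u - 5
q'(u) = -6*u^2 + 2*u - 6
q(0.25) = -6.47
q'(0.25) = -5.88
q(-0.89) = 2.54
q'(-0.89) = -12.53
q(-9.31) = 1751.45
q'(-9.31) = -544.68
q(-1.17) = 6.59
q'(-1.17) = -16.55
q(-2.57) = 50.97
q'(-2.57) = -50.77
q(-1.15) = 6.26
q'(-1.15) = -16.24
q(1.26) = -14.97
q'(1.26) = -13.01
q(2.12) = -32.28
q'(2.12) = -28.73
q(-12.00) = 3667.00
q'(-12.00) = -894.00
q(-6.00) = 499.00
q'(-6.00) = -234.00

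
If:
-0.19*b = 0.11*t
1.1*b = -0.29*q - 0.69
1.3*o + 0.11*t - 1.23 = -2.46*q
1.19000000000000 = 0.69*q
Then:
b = -1.08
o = -2.48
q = 1.72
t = 1.87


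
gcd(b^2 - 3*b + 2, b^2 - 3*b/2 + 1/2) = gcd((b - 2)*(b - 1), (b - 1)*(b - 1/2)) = b - 1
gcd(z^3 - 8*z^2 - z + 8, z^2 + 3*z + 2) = z + 1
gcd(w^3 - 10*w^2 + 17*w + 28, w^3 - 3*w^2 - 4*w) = w^2 - 3*w - 4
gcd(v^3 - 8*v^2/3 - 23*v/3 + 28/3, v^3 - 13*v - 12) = v - 4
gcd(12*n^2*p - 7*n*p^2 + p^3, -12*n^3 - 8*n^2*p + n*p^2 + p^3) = -3*n + p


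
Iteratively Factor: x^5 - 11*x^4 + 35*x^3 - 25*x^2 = (x)*(x^4 - 11*x^3 + 35*x^2 - 25*x) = x*(x - 1)*(x^3 - 10*x^2 + 25*x) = x^2*(x - 1)*(x^2 - 10*x + 25) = x^2*(x - 5)*(x - 1)*(x - 5)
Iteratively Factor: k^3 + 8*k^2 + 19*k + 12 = (k + 3)*(k^2 + 5*k + 4) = (k + 3)*(k + 4)*(k + 1)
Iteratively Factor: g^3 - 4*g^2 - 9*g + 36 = (g + 3)*(g^2 - 7*g + 12) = (g - 4)*(g + 3)*(g - 3)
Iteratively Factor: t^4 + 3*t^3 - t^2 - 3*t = (t + 1)*(t^3 + 2*t^2 - 3*t) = (t - 1)*(t + 1)*(t^2 + 3*t) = t*(t - 1)*(t + 1)*(t + 3)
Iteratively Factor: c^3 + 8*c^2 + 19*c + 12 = (c + 4)*(c^2 + 4*c + 3) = (c + 3)*(c + 4)*(c + 1)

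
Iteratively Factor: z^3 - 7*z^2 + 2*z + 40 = (z - 5)*(z^2 - 2*z - 8) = (z - 5)*(z + 2)*(z - 4)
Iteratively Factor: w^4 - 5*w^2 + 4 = (w - 2)*(w^3 + 2*w^2 - w - 2) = (w - 2)*(w - 1)*(w^2 + 3*w + 2) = (w - 2)*(w - 1)*(w + 2)*(w + 1)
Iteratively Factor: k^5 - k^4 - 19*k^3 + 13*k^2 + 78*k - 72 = (k - 1)*(k^4 - 19*k^2 - 6*k + 72) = (k - 2)*(k - 1)*(k^3 + 2*k^2 - 15*k - 36) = (k - 4)*(k - 2)*(k - 1)*(k^2 + 6*k + 9) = (k - 4)*(k - 2)*(k - 1)*(k + 3)*(k + 3)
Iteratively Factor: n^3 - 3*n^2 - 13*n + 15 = (n - 5)*(n^2 + 2*n - 3) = (n - 5)*(n + 3)*(n - 1)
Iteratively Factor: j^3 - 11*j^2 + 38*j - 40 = (j - 2)*(j^2 - 9*j + 20) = (j - 5)*(j - 2)*(j - 4)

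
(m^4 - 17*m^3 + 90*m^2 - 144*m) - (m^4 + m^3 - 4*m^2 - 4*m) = -18*m^3 + 94*m^2 - 140*m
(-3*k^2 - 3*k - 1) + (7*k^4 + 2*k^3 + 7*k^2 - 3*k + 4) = 7*k^4 + 2*k^3 + 4*k^2 - 6*k + 3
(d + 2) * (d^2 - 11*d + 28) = d^3 - 9*d^2 + 6*d + 56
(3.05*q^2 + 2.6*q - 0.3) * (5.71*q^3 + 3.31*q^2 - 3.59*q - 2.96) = 17.4155*q^5 + 24.9415*q^4 - 4.0565*q^3 - 19.355*q^2 - 6.619*q + 0.888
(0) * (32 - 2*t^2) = 0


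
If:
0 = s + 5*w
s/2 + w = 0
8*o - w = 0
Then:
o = 0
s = 0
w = 0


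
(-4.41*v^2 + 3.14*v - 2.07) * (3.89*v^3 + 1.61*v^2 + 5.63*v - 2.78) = -17.1549*v^5 + 5.1145*v^4 - 27.8252*v^3 + 26.6053*v^2 - 20.3833*v + 5.7546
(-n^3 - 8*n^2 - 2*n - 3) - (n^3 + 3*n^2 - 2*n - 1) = -2*n^3 - 11*n^2 - 2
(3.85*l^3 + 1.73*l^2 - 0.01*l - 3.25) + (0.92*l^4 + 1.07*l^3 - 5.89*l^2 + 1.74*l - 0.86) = 0.92*l^4 + 4.92*l^3 - 4.16*l^2 + 1.73*l - 4.11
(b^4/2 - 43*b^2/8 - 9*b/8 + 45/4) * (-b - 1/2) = -b^5/2 - b^4/4 + 43*b^3/8 + 61*b^2/16 - 171*b/16 - 45/8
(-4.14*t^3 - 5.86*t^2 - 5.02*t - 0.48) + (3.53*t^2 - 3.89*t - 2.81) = -4.14*t^3 - 2.33*t^2 - 8.91*t - 3.29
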